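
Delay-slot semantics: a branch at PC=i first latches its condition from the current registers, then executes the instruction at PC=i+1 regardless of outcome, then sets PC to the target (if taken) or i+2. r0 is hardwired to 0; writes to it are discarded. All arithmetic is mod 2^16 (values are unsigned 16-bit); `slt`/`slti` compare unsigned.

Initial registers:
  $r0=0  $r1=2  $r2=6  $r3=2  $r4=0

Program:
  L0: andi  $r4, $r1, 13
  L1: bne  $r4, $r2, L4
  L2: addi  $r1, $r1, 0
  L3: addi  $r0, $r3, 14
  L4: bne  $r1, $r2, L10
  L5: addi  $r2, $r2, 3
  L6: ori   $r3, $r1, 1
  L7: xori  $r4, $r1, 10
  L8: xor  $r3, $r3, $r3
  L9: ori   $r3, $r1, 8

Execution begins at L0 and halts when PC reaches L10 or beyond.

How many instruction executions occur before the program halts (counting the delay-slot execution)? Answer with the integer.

  step pc=0: andi  $r4, $r1, 13  regs=(0,2,6,2,0)
  step pc=1: bne  $r4, $r2, L4  cond=T  regs=(0,2,6,2,0)
  step pc=2: addi  $r1, $r1, 0  regs=(0,2,6,2,0)
  step pc=4: bne  $r1, $r2, L10  cond=T  regs=(0,2,6,2,0)
  step pc=5: addi  $r2, $r2, 3  regs=(0,2,9,2,0)

5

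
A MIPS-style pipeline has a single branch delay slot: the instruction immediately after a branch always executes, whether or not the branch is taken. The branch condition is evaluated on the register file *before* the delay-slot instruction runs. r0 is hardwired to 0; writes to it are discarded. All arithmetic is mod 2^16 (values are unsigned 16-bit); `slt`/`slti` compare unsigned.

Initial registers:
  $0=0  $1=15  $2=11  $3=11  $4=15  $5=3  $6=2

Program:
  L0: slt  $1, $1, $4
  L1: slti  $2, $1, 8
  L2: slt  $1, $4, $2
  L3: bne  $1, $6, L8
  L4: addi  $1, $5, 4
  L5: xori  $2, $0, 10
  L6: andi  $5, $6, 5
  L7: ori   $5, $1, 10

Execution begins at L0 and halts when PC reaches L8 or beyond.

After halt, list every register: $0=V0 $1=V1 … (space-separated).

#0 slt  $1, $1, $4 ; 0/0/11/11/15/3/2
#1 slti  $2, $1, 8 ; 0/0/1/11/15/3/2
#2 slt  $1, $4, $2 ; 0/0/1/11/15/3/2
#3 bne  $1, $6, L8 ; 0/0/1/11/15/3/2 ; →target
#4 addi  $1, $5, 4 ; 0/7/1/11/15/3/2

$0=0 $1=7 $2=1 $3=11 $4=15 $5=3 $6=2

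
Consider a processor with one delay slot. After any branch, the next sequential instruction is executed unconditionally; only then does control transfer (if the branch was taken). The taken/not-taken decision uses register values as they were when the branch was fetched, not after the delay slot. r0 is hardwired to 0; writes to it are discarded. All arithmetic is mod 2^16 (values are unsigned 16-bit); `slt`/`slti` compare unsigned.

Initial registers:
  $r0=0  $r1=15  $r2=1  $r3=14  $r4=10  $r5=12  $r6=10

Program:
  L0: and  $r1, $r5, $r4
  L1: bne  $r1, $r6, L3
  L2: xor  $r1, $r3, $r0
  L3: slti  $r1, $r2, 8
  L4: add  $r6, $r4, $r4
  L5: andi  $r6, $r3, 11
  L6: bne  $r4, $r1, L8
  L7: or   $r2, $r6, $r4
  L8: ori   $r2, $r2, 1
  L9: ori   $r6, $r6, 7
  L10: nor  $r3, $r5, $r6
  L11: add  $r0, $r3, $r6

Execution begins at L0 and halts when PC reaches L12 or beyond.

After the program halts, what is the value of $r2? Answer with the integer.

11

PC=0  and  $r1, $r5, $r4     | $r0=0 $r1=8 $r2=1 $r3=14 $r4=10 $r5=12 $r6=10
PC=1  bne  $r1, $r6, L3      | $r0=0 $r1=8 $r2=1 $r3=14 $r4=10 $r5=12 $r6=10  [TAKEN]
PC=2  xor  $r1, $r3, $r0     | $r0=0 $r1=14 $r2=1 $r3=14 $r4=10 $r5=12 $r6=10
PC=3  slti  $r1, $r2, 8      | $r0=0 $r1=1 $r2=1 $r3=14 $r4=10 $r5=12 $r6=10
PC=4  add  $r6, $r4, $r4     | $r0=0 $r1=1 $r2=1 $r3=14 $r4=10 $r5=12 $r6=20
PC=5  andi  $r6, $r3, 11     | $r0=0 $r1=1 $r2=1 $r3=14 $r4=10 $r5=12 $r6=10
PC=6  bne  $r4, $r1, L8      | $r0=0 $r1=1 $r2=1 $r3=14 $r4=10 $r5=12 $r6=10  [TAKEN]
PC=7  or   $r2, $r6, $r4     | $r0=0 $r1=1 $r2=10 $r3=14 $r4=10 $r5=12 $r6=10
PC=8  ori   $r2, $r2, 1      | $r0=0 $r1=1 $r2=11 $r3=14 $r4=10 $r5=12 $r6=10
PC=9  ori   $r6, $r6, 7      | $r0=0 $r1=1 $r2=11 $r3=14 $r4=10 $r5=12 $r6=15
PC=10 nor  $r3, $r5, $r6     | $r0=0 $r1=1 $r2=11 $r3=65520 $r4=10 $r5=12 $r6=15
PC=11 add  $r0, $r3, $r6     | $r0=0 $r1=1 $r2=11 $r3=65520 $r4=10 $r5=12 $r6=15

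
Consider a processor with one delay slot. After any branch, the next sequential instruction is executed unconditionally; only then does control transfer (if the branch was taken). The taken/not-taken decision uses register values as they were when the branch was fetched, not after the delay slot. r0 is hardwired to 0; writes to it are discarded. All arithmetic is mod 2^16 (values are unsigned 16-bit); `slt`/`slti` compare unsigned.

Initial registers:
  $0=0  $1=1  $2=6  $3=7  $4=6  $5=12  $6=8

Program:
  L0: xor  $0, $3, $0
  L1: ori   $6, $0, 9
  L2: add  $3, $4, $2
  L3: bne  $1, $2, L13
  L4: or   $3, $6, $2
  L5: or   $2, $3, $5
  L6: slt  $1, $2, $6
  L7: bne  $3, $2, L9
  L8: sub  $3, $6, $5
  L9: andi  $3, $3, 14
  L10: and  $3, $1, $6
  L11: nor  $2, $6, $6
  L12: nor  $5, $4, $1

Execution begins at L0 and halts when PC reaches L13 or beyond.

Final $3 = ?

  step pc=0: xor  $0, $3, $0  regs=(0,1,6,7,6,12,8)
  step pc=1: ori   $6, $0, 9  regs=(0,1,6,7,6,12,9)
  step pc=2: add  $3, $4, $2  regs=(0,1,6,12,6,12,9)
  step pc=3: bne  $1, $2, L13  cond=T  regs=(0,1,6,12,6,12,9)
  step pc=4: or   $3, $6, $2  regs=(0,1,6,15,6,12,9)

15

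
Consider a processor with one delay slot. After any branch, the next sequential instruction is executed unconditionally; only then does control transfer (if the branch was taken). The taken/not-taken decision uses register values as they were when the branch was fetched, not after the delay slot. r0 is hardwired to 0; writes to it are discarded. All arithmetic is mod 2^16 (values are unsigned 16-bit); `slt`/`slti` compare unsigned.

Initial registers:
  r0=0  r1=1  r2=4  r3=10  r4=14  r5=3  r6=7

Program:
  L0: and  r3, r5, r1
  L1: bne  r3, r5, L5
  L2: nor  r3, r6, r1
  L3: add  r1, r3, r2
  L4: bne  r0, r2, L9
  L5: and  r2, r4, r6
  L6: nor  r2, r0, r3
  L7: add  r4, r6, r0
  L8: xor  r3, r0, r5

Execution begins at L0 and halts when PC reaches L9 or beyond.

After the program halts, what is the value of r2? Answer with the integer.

  step pc=0: and  r3, r5, r1  regs=(0,1,4,1,14,3,7)
  step pc=1: bne  r3, r5, L5  cond=T  regs=(0,1,4,1,14,3,7)
  step pc=2: nor  r3, r6, r1  regs=(0,1,4,65528,14,3,7)
  step pc=5: and  r2, r4, r6  regs=(0,1,6,65528,14,3,7)
  step pc=6: nor  r2, r0, r3  regs=(0,1,7,65528,14,3,7)
  step pc=7: add  r4, r6, r0  regs=(0,1,7,65528,7,3,7)
  step pc=8: xor  r3, r0, r5  regs=(0,1,7,3,7,3,7)

7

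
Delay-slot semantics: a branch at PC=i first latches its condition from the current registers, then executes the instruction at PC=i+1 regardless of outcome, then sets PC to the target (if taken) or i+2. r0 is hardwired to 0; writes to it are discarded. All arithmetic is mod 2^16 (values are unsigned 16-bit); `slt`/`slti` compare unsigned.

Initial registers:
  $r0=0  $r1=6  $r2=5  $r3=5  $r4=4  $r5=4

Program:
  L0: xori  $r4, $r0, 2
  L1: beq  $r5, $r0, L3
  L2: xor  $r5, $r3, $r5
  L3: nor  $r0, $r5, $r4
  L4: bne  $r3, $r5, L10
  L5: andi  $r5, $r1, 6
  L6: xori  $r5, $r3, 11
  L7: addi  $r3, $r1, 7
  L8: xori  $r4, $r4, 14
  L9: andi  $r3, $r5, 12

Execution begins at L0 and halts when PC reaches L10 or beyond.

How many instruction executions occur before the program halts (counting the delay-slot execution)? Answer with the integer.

#0 xori  $r4, $r0, 2 ; 0/6/5/5/2/4
#1 beq  $r5, $r0, L3 ; 0/6/5/5/2/4 ; →fallthru
#2 xor  $r5, $r3, $r5 ; 0/6/5/5/2/1
#3 nor  $r0, $r5, $r4 ; 0/6/5/5/2/1
#4 bne  $r3, $r5, L10 ; 0/6/5/5/2/1 ; →target
#5 andi  $r5, $r1, 6 ; 0/6/5/5/2/6

6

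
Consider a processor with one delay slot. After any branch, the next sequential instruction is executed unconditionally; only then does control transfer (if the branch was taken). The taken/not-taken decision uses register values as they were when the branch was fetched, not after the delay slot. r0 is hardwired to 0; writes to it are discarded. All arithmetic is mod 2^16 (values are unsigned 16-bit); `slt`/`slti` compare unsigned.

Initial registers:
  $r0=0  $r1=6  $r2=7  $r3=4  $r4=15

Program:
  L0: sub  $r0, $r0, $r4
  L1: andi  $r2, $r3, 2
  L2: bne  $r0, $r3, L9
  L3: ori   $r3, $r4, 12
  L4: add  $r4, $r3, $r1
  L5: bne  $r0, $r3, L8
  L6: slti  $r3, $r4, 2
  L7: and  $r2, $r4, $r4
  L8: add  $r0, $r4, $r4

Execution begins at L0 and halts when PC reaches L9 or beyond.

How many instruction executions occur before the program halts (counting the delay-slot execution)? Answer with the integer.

4

PC=0  sub  $r0, $r0, $r4     | $r0=0 $r1=6 $r2=7 $r3=4 $r4=15
PC=1  andi  $r2, $r3, 2      | $r0=0 $r1=6 $r2=0 $r3=4 $r4=15
PC=2  bne  $r0, $r3, L9      | $r0=0 $r1=6 $r2=0 $r3=4 $r4=15  [TAKEN]
PC=3  ori   $r3, $r4, 12     | $r0=0 $r1=6 $r2=0 $r3=15 $r4=15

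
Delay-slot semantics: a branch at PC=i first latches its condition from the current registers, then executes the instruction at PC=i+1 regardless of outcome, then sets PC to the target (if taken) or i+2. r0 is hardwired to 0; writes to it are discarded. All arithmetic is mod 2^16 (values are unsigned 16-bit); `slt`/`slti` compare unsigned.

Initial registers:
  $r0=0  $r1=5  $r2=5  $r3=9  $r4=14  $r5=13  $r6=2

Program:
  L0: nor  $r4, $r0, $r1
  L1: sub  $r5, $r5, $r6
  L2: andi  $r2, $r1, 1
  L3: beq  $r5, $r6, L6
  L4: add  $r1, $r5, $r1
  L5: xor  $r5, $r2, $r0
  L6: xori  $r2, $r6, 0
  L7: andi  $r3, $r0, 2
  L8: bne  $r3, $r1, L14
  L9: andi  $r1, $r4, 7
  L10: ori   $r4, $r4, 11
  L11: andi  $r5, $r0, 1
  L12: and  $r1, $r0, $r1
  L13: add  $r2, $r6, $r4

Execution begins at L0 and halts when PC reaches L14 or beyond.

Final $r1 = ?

[0] nor  $r4, $r0, $r1  →  {$r0:0, $r1:5, $r2:5, $r3:9, $r4:65530, $r5:13, $r6:2}
[1] sub  $r5, $r5, $r6  →  {$r0:0, $r1:5, $r2:5, $r3:9, $r4:65530, $r5:11, $r6:2}
[2] andi  $r2, $r1, 1  →  {$r0:0, $r1:5, $r2:1, $r3:9, $r4:65530, $r5:11, $r6:2}
[3] beq  $r5, $r6, L6  →  {$r0:0, $r1:5, $r2:1, $r3:9, $r4:65530, $r5:11, $r6:2}  ⟨branch fallthrough⟩
[4] add  $r1, $r5, $r1  →  {$r0:0, $r1:16, $r2:1, $r3:9, $r4:65530, $r5:11, $r6:2}
[5] xor  $r5, $r2, $r0  →  {$r0:0, $r1:16, $r2:1, $r3:9, $r4:65530, $r5:1, $r6:2}
[6] xori  $r2, $r6, 0  →  {$r0:0, $r1:16, $r2:2, $r3:9, $r4:65530, $r5:1, $r6:2}
[7] andi  $r3, $r0, 2  →  {$r0:0, $r1:16, $r2:2, $r3:0, $r4:65530, $r5:1, $r6:2}
[8] bne  $r3, $r1, L14  →  {$r0:0, $r1:16, $r2:2, $r3:0, $r4:65530, $r5:1, $r6:2}  ⟨branch taken⟩
[9] andi  $r1, $r4, 7  →  {$r0:0, $r1:2, $r2:2, $r3:0, $r4:65530, $r5:1, $r6:2}

2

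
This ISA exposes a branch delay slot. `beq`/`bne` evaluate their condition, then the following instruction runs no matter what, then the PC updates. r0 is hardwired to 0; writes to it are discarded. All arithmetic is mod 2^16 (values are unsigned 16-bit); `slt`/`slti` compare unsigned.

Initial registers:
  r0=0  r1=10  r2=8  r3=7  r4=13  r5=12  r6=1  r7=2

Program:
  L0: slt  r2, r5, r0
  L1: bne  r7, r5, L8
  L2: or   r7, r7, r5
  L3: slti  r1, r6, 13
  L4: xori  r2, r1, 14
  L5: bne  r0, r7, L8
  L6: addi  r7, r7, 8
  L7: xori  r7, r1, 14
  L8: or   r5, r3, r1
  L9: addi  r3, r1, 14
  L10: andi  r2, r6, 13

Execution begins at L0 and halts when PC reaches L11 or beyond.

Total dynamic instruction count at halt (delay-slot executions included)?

6

PC=0  slt  r2, r5, r0        | r0=0 r1=10 r2=0 r3=7 r4=13 r5=12 r6=1 r7=2
PC=1  bne  r7, r5, L8        | r0=0 r1=10 r2=0 r3=7 r4=13 r5=12 r6=1 r7=2  [TAKEN]
PC=2  or   r7, r7, r5        | r0=0 r1=10 r2=0 r3=7 r4=13 r5=12 r6=1 r7=14
PC=8  or   r5, r3, r1        | r0=0 r1=10 r2=0 r3=7 r4=13 r5=15 r6=1 r7=14
PC=9  addi  r3, r1, 14       | r0=0 r1=10 r2=0 r3=24 r4=13 r5=15 r6=1 r7=14
PC=10 andi  r2, r6, 13       | r0=0 r1=10 r2=1 r3=24 r4=13 r5=15 r6=1 r7=14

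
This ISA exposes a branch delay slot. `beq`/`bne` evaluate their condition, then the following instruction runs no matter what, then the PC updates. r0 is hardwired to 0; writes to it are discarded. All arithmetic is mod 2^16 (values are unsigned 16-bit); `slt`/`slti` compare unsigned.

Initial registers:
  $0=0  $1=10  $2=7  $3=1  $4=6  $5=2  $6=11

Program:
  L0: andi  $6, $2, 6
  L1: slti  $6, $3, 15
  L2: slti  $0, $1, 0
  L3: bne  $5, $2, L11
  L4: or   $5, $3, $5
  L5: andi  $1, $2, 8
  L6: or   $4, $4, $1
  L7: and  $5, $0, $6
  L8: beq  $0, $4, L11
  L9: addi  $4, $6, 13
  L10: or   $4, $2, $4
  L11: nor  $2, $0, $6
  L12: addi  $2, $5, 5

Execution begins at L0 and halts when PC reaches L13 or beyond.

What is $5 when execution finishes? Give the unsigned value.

#0 andi  $6, $2, 6 ; 0/10/7/1/6/2/6
#1 slti  $6, $3, 15 ; 0/10/7/1/6/2/1
#2 slti  $0, $1, 0 ; 0/10/7/1/6/2/1
#3 bne  $5, $2, L11 ; 0/10/7/1/6/2/1 ; →target
#4 or   $5, $3, $5 ; 0/10/7/1/6/3/1
#11 nor  $2, $0, $6 ; 0/10/65534/1/6/3/1
#12 addi  $2, $5, 5 ; 0/10/8/1/6/3/1

3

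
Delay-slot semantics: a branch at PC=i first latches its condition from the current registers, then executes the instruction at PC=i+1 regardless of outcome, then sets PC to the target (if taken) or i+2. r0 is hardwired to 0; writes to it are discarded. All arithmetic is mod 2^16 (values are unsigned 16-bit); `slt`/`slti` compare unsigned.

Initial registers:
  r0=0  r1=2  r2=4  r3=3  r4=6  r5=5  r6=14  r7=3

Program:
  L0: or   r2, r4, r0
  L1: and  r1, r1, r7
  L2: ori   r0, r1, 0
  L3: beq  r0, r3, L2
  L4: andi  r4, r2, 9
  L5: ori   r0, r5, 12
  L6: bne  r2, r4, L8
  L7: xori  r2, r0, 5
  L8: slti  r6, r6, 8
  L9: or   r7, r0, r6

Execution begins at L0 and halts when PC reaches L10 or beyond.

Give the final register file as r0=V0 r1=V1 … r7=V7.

PC=0  or   r2, r4, r0        | r0=0 r1=2 r2=6 r3=3 r4=6 r5=5 r6=14 r7=3
PC=1  and  r1, r1, r7        | r0=0 r1=2 r2=6 r3=3 r4=6 r5=5 r6=14 r7=3
PC=2  ori   r0, r1, 0        | r0=0 r1=2 r2=6 r3=3 r4=6 r5=5 r6=14 r7=3
PC=3  beq  r0, r3, L2        | r0=0 r1=2 r2=6 r3=3 r4=6 r5=5 r6=14 r7=3  [not taken]
PC=4  andi  r4, r2, 9        | r0=0 r1=2 r2=6 r3=3 r4=0 r5=5 r6=14 r7=3
PC=5  ori   r0, r5, 12       | r0=0 r1=2 r2=6 r3=3 r4=0 r5=5 r6=14 r7=3
PC=6  bne  r2, r4, L8        | r0=0 r1=2 r2=6 r3=3 r4=0 r5=5 r6=14 r7=3  [TAKEN]
PC=7  xori  r2, r0, 5        | r0=0 r1=2 r2=5 r3=3 r4=0 r5=5 r6=14 r7=3
PC=8  slti  r6, r6, 8        | r0=0 r1=2 r2=5 r3=3 r4=0 r5=5 r6=0 r7=3
PC=9  or   r7, r0, r6        | r0=0 r1=2 r2=5 r3=3 r4=0 r5=5 r6=0 r7=0

r0=0 r1=2 r2=5 r3=3 r4=0 r5=5 r6=0 r7=0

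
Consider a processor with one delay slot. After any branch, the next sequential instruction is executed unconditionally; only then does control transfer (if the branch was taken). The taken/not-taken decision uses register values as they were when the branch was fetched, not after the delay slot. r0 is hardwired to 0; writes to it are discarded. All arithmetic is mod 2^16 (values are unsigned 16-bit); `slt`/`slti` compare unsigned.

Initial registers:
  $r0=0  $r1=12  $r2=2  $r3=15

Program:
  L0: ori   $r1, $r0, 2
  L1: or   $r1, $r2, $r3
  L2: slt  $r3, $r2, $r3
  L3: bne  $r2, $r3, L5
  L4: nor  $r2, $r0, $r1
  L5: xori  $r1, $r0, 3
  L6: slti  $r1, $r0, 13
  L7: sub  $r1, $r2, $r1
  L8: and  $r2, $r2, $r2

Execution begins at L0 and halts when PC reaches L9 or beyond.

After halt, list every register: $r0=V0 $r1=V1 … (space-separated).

$r0=0 $r1=65519 $r2=65520 $r3=1

PC=0  ori   $r1, $r0, 2      | $r0=0 $r1=2 $r2=2 $r3=15
PC=1  or   $r1, $r2, $r3     | $r0=0 $r1=15 $r2=2 $r3=15
PC=2  slt  $r3, $r2, $r3     | $r0=0 $r1=15 $r2=2 $r3=1
PC=3  bne  $r2, $r3, L5      | $r0=0 $r1=15 $r2=2 $r3=1  [TAKEN]
PC=4  nor  $r2, $r0, $r1     | $r0=0 $r1=15 $r2=65520 $r3=1
PC=5  xori  $r1, $r0, 3      | $r0=0 $r1=3 $r2=65520 $r3=1
PC=6  slti  $r1, $r0, 13     | $r0=0 $r1=1 $r2=65520 $r3=1
PC=7  sub  $r1, $r2, $r1     | $r0=0 $r1=65519 $r2=65520 $r3=1
PC=8  and  $r2, $r2, $r2     | $r0=0 $r1=65519 $r2=65520 $r3=1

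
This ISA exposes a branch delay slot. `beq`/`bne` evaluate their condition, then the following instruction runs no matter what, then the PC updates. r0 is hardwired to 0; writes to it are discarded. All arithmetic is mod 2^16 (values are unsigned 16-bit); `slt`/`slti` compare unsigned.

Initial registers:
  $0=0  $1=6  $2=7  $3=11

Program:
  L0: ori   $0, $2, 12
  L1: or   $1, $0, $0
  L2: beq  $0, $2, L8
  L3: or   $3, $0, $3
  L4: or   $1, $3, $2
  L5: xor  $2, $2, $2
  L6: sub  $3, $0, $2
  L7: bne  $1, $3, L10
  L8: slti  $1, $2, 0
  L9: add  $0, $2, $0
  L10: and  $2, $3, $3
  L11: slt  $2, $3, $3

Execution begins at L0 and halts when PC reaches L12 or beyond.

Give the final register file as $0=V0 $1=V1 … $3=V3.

$0=0 $1=0 $2=0 $3=0

[0] ori   $0, $2, 12  →  {$0:0, $1:6, $2:7, $3:11}
[1] or   $1, $0, $0  →  {$0:0, $1:0, $2:7, $3:11}
[2] beq  $0, $2, L8  →  {$0:0, $1:0, $2:7, $3:11}  ⟨branch fallthrough⟩
[3] or   $3, $0, $3  →  {$0:0, $1:0, $2:7, $3:11}
[4] or   $1, $3, $2  →  {$0:0, $1:15, $2:7, $3:11}
[5] xor  $2, $2, $2  →  {$0:0, $1:15, $2:0, $3:11}
[6] sub  $3, $0, $2  →  {$0:0, $1:15, $2:0, $3:0}
[7] bne  $1, $3, L10  →  {$0:0, $1:15, $2:0, $3:0}  ⟨branch taken⟩
[8] slti  $1, $2, 0  →  {$0:0, $1:0, $2:0, $3:0}
[10] and  $2, $3, $3  →  {$0:0, $1:0, $2:0, $3:0}
[11] slt  $2, $3, $3  →  {$0:0, $1:0, $2:0, $3:0}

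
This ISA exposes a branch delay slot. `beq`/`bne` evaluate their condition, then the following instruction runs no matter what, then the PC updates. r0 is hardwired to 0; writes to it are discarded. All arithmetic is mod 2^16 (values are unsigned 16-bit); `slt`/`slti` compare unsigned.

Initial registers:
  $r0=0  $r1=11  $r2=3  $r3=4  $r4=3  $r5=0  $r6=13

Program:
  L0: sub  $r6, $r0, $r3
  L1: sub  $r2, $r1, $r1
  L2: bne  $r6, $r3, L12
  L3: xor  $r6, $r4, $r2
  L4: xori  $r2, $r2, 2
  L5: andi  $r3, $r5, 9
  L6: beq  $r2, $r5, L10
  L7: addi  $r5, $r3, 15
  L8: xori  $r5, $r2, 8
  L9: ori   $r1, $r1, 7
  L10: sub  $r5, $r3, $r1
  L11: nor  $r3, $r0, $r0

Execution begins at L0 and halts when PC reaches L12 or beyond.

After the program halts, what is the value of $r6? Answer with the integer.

3

#0 sub  $r6, $r0, $r3 ; 0/11/3/4/3/0/65532
#1 sub  $r2, $r1, $r1 ; 0/11/0/4/3/0/65532
#2 bne  $r6, $r3, L12 ; 0/11/0/4/3/0/65532 ; →target
#3 xor  $r6, $r4, $r2 ; 0/11/0/4/3/0/3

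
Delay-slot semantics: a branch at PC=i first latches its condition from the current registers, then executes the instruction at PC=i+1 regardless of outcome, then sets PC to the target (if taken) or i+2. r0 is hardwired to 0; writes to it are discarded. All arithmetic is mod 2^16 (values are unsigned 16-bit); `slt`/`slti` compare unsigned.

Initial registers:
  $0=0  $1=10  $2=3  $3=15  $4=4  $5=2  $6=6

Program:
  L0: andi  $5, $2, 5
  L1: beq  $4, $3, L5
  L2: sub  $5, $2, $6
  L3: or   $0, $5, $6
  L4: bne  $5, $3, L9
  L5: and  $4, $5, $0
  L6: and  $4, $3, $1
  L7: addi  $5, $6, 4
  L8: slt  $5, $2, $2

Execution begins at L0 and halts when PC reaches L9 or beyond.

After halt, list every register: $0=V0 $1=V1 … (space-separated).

$0=0 $1=10 $2=3 $3=15 $4=0 $5=65533 $6=6

[0] andi  $5, $2, 5  →  {$0:0, $1:10, $2:3, $3:15, $4:4, $5:1, $6:6}
[1] beq  $4, $3, L5  →  {$0:0, $1:10, $2:3, $3:15, $4:4, $5:1, $6:6}  ⟨branch fallthrough⟩
[2] sub  $5, $2, $6  →  {$0:0, $1:10, $2:3, $3:15, $4:4, $5:65533, $6:6}
[3] or   $0, $5, $6  →  {$0:0, $1:10, $2:3, $3:15, $4:4, $5:65533, $6:6}
[4] bne  $5, $3, L9  →  {$0:0, $1:10, $2:3, $3:15, $4:4, $5:65533, $6:6}  ⟨branch taken⟩
[5] and  $4, $5, $0  →  {$0:0, $1:10, $2:3, $3:15, $4:0, $5:65533, $6:6}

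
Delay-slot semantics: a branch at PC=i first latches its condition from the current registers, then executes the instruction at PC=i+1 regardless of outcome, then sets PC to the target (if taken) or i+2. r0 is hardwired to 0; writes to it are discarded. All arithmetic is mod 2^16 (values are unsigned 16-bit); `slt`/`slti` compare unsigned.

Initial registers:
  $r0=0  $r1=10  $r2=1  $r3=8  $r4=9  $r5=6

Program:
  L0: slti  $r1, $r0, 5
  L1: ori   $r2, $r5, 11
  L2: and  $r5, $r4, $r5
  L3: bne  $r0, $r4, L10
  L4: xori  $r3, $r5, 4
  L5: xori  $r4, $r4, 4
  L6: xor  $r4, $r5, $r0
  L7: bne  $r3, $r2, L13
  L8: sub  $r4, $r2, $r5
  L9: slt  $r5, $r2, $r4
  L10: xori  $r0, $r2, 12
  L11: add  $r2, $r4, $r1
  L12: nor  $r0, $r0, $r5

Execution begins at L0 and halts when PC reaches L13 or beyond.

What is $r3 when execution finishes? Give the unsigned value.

4

#0 slti  $r1, $r0, 5 ; 0/1/1/8/9/6
#1 ori   $r2, $r5, 11 ; 0/1/15/8/9/6
#2 and  $r5, $r4, $r5 ; 0/1/15/8/9/0
#3 bne  $r0, $r4, L10 ; 0/1/15/8/9/0 ; →target
#4 xori  $r3, $r5, 4 ; 0/1/15/4/9/0
#10 xori  $r0, $r2, 12 ; 0/1/15/4/9/0
#11 add  $r2, $r4, $r1 ; 0/1/10/4/9/0
#12 nor  $r0, $r0, $r5 ; 0/1/10/4/9/0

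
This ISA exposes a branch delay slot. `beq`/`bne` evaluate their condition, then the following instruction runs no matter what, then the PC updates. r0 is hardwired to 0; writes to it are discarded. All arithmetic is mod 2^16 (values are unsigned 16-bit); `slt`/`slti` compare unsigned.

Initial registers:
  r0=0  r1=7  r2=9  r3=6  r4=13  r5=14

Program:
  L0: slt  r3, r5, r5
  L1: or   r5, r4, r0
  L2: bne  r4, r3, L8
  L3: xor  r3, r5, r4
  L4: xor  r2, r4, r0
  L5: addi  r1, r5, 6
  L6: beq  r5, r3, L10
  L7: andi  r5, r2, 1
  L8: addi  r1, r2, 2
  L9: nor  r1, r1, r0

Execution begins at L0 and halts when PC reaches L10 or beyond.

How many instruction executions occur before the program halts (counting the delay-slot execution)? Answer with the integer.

6

  step pc=0: slt  r3, r5, r5  regs=(0,7,9,0,13,14)
  step pc=1: or   r5, r4, r0  regs=(0,7,9,0,13,13)
  step pc=2: bne  r4, r3, L8  cond=T  regs=(0,7,9,0,13,13)
  step pc=3: xor  r3, r5, r4  regs=(0,7,9,0,13,13)
  step pc=8: addi  r1, r2, 2  regs=(0,11,9,0,13,13)
  step pc=9: nor  r1, r1, r0  regs=(0,65524,9,0,13,13)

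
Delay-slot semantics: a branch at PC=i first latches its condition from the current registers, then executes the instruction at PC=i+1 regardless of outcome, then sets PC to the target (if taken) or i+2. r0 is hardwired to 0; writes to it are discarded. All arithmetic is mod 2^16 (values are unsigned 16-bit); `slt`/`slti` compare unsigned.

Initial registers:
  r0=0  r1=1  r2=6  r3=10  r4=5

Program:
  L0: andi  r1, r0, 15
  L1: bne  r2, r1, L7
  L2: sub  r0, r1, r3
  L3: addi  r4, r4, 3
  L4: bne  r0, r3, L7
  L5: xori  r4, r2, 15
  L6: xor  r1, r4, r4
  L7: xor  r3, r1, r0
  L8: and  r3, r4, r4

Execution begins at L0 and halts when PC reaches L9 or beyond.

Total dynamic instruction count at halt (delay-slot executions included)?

  step pc=0: andi  r1, r0, 15  regs=(0,0,6,10,5)
  step pc=1: bne  r2, r1, L7  cond=T  regs=(0,0,6,10,5)
  step pc=2: sub  r0, r1, r3  regs=(0,0,6,10,5)
  step pc=7: xor  r3, r1, r0  regs=(0,0,6,0,5)
  step pc=8: and  r3, r4, r4  regs=(0,0,6,5,5)

5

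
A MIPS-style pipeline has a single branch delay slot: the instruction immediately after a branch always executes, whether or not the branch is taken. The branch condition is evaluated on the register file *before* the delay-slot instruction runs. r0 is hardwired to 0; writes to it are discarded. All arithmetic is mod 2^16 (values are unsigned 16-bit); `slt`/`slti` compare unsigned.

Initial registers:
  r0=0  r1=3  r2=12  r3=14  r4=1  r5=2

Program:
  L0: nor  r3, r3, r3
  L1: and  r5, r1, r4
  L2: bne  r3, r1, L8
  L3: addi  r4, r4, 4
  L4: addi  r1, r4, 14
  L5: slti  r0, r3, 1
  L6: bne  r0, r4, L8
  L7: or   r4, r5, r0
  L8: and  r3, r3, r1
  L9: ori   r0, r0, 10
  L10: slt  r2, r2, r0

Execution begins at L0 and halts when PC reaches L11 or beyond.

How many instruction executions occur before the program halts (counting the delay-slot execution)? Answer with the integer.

PC=0  nor  r3, r3, r3        | r0=0 r1=3 r2=12 r3=65521 r4=1 r5=2
PC=1  and  r5, r1, r4        | r0=0 r1=3 r2=12 r3=65521 r4=1 r5=1
PC=2  bne  r3, r1, L8        | r0=0 r1=3 r2=12 r3=65521 r4=1 r5=1  [TAKEN]
PC=3  addi  r4, r4, 4        | r0=0 r1=3 r2=12 r3=65521 r4=5 r5=1
PC=8  and  r3, r3, r1        | r0=0 r1=3 r2=12 r3=1 r4=5 r5=1
PC=9  ori   r0, r0, 10       | r0=0 r1=3 r2=12 r3=1 r4=5 r5=1
PC=10 slt  r2, r2, r0        | r0=0 r1=3 r2=0 r3=1 r4=5 r5=1

7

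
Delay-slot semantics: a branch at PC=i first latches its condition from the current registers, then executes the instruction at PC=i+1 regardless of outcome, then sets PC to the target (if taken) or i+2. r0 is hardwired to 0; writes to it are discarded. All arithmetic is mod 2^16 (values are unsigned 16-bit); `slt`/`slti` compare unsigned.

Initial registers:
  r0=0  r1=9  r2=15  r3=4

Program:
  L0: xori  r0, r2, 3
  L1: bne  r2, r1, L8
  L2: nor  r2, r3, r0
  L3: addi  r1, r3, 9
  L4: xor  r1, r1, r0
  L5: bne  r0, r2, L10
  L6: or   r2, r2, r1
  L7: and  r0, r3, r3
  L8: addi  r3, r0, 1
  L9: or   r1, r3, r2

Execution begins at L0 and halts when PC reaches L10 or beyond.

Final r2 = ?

65531

PC=0  xori  r0, r2, 3        | r0=0 r1=9 r2=15 r3=4
PC=1  bne  r2, r1, L8        | r0=0 r1=9 r2=15 r3=4  [TAKEN]
PC=2  nor  r2, r3, r0        | r0=0 r1=9 r2=65531 r3=4
PC=8  addi  r3, r0, 1        | r0=0 r1=9 r2=65531 r3=1
PC=9  or   r1, r3, r2        | r0=0 r1=65531 r2=65531 r3=1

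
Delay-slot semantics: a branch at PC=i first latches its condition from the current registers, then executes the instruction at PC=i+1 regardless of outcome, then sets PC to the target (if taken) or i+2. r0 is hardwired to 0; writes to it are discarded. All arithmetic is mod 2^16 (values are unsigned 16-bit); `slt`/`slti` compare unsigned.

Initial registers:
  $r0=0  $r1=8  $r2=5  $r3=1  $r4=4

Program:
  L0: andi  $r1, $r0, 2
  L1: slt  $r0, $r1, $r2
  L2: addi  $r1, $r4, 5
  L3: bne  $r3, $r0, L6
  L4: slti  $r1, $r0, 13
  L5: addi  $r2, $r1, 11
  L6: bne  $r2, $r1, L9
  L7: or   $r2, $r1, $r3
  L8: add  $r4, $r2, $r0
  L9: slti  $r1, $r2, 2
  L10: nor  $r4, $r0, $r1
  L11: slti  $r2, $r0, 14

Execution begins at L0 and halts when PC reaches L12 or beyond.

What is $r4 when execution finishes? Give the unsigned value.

#0 andi  $r1, $r0, 2 ; 0/0/5/1/4
#1 slt  $r0, $r1, $r2 ; 0/0/5/1/4
#2 addi  $r1, $r4, 5 ; 0/9/5/1/4
#3 bne  $r3, $r0, L6 ; 0/9/5/1/4 ; →target
#4 slti  $r1, $r0, 13 ; 0/1/5/1/4
#6 bne  $r2, $r1, L9 ; 0/1/5/1/4 ; →target
#7 or   $r2, $r1, $r3 ; 0/1/1/1/4
#9 slti  $r1, $r2, 2 ; 0/1/1/1/4
#10 nor  $r4, $r0, $r1 ; 0/1/1/1/65534
#11 slti  $r2, $r0, 14 ; 0/1/1/1/65534

65534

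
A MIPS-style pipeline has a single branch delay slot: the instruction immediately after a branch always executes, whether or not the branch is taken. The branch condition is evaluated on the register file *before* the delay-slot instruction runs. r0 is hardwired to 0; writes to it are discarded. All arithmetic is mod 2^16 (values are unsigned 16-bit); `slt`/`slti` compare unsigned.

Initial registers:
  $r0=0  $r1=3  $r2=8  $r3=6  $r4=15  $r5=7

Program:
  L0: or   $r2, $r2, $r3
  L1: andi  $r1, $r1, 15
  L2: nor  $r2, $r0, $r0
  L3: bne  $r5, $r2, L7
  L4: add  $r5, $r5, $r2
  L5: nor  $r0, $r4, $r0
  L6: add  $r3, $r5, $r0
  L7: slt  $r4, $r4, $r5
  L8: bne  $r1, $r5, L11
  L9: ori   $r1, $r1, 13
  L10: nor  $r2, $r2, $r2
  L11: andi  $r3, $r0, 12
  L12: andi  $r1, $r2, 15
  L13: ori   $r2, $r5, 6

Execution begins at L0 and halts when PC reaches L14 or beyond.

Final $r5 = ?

6

  step pc=0: or   $r2, $r2, $r3  regs=(0,3,14,6,15,7)
  step pc=1: andi  $r1, $r1, 15  regs=(0,3,14,6,15,7)
  step pc=2: nor  $r2, $r0, $r0  regs=(0,3,65535,6,15,7)
  step pc=3: bne  $r5, $r2, L7  cond=T  regs=(0,3,65535,6,15,7)
  step pc=4: add  $r5, $r5, $r2  regs=(0,3,65535,6,15,6)
  step pc=7: slt  $r4, $r4, $r5  regs=(0,3,65535,6,0,6)
  step pc=8: bne  $r1, $r5, L11  cond=T  regs=(0,3,65535,6,0,6)
  step pc=9: ori   $r1, $r1, 13  regs=(0,15,65535,6,0,6)
  step pc=11: andi  $r3, $r0, 12  regs=(0,15,65535,0,0,6)
  step pc=12: andi  $r1, $r2, 15  regs=(0,15,65535,0,0,6)
  step pc=13: ori   $r2, $r5, 6  regs=(0,15,6,0,0,6)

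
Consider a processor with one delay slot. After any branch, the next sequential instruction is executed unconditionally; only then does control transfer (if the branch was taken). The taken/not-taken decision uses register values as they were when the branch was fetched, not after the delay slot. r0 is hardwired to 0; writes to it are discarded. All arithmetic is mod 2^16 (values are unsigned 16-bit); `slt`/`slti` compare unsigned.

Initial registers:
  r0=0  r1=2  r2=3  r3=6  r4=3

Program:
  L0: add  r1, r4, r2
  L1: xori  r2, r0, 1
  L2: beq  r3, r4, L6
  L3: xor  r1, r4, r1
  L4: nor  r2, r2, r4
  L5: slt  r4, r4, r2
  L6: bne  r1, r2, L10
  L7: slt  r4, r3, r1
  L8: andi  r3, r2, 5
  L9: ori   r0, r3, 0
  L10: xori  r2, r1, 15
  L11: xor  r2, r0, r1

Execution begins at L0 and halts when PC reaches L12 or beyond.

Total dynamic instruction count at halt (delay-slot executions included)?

#0 add  r1, r4, r2 ; 0/6/3/6/3
#1 xori  r2, r0, 1 ; 0/6/1/6/3
#2 beq  r3, r4, L6 ; 0/6/1/6/3 ; →fallthru
#3 xor  r1, r4, r1 ; 0/5/1/6/3
#4 nor  r2, r2, r4 ; 0/5/65532/6/3
#5 slt  r4, r4, r2 ; 0/5/65532/6/1
#6 bne  r1, r2, L10 ; 0/5/65532/6/1 ; →target
#7 slt  r4, r3, r1 ; 0/5/65532/6/0
#10 xori  r2, r1, 15 ; 0/5/10/6/0
#11 xor  r2, r0, r1 ; 0/5/5/6/0

10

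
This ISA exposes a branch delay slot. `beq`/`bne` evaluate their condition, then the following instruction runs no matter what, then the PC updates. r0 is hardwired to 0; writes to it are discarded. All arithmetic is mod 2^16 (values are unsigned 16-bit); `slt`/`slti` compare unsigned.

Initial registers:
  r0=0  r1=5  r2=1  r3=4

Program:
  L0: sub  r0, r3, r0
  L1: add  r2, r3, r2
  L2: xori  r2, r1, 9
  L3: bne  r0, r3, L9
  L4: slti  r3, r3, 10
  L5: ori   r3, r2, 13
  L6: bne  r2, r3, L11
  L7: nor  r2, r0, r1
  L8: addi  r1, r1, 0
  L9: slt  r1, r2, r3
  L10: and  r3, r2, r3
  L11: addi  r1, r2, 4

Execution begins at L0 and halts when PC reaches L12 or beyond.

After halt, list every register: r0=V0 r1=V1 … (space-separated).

r0=0 r1=16 r2=12 r3=0

  step pc=0: sub  r0, r3, r0  regs=(0,5,1,4)
  step pc=1: add  r2, r3, r2  regs=(0,5,5,4)
  step pc=2: xori  r2, r1, 9  regs=(0,5,12,4)
  step pc=3: bne  r0, r3, L9  cond=T  regs=(0,5,12,4)
  step pc=4: slti  r3, r3, 10  regs=(0,5,12,1)
  step pc=9: slt  r1, r2, r3  regs=(0,0,12,1)
  step pc=10: and  r3, r2, r3  regs=(0,0,12,0)
  step pc=11: addi  r1, r2, 4  regs=(0,16,12,0)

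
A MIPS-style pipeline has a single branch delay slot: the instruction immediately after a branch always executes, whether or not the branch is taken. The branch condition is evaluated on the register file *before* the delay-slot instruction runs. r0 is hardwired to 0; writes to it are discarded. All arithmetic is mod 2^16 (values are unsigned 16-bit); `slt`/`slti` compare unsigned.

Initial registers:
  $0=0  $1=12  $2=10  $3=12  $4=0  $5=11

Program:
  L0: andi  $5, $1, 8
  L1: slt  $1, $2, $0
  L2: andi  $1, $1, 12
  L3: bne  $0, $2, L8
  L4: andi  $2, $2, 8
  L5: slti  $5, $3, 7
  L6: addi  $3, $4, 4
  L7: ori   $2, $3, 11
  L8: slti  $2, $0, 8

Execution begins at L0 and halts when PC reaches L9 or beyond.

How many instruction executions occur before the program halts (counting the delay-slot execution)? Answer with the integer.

6

PC=0  andi  $5, $1, 8        | $0=0 $1=12 $2=10 $3=12 $4=0 $5=8
PC=1  slt  $1, $2, $0        | $0=0 $1=0 $2=10 $3=12 $4=0 $5=8
PC=2  andi  $1, $1, 12       | $0=0 $1=0 $2=10 $3=12 $4=0 $5=8
PC=3  bne  $0, $2, L8        | $0=0 $1=0 $2=10 $3=12 $4=0 $5=8  [TAKEN]
PC=4  andi  $2, $2, 8        | $0=0 $1=0 $2=8 $3=12 $4=0 $5=8
PC=8  slti  $2, $0, 8        | $0=0 $1=0 $2=1 $3=12 $4=0 $5=8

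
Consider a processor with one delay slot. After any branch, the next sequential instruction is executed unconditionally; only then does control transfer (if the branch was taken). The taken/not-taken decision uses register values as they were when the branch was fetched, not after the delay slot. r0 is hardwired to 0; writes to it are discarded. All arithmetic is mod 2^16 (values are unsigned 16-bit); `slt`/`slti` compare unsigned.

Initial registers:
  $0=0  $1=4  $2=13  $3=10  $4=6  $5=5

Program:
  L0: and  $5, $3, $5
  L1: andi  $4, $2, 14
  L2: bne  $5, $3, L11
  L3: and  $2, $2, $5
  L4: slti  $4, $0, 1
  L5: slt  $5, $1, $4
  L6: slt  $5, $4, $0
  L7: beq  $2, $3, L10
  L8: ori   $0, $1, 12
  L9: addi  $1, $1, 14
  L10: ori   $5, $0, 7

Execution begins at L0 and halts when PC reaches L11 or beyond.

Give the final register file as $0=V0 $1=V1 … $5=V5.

[0] and  $5, $3, $5  →  {$0:0, $1:4, $2:13, $3:10, $4:6, $5:0}
[1] andi  $4, $2, 14  →  {$0:0, $1:4, $2:13, $3:10, $4:12, $5:0}
[2] bne  $5, $3, L11  →  {$0:0, $1:4, $2:13, $3:10, $4:12, $5:0}  ⟨branch taken⟩
[3] and  $2, $2, $5  →  {$0:0, $1:4, $2:0, $3:10, $4:12, $5:0}

$0=0 $1=4 $2=0 $3=10 $4=12 $5=0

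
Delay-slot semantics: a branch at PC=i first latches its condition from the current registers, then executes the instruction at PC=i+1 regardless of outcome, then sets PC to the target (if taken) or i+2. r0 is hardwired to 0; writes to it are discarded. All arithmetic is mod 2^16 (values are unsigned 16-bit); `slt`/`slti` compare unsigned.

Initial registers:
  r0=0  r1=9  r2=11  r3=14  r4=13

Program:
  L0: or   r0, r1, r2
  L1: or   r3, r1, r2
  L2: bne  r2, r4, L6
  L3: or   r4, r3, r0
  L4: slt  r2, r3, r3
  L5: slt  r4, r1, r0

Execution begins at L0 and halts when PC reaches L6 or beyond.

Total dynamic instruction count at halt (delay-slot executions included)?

4

PC=0  or   r0, r1, r2        | r0=0 r1=9 r2=11 r3=14 r4=13
PC=1  or   r3, r1, r2        | r0=0 r1=9 r2=11 r3=11 r4=13
PC=2  bne  r2, r4, L6        | r0=0 r1=9 r2=11 r3=11 r4=13  [TAKEN]
PC=3  or   r4, r3, r0        | r0=0 r1=9 r2=11 r3=11 r4=11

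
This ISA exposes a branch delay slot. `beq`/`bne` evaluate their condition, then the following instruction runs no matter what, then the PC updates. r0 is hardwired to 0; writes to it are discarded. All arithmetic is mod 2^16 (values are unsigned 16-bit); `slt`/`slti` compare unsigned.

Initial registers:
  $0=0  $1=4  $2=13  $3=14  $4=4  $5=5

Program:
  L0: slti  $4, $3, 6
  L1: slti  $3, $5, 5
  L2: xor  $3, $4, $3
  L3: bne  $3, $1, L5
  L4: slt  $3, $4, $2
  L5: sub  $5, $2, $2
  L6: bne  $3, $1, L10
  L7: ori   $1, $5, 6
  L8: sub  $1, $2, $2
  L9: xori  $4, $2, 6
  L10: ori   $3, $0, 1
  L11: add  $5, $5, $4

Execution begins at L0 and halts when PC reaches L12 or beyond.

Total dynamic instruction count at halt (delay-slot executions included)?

[0] slti  $4, $3, 6  →  {$0:0, $1:4, $2:13, $3:14, $4:0, $5:5}
[1] slti  $3, $5, 5  →  {$0:0, $1:4, $2:13, $3:0, $4:0, $5:5}
[2] xor  $3, $4, $3  →  {$0:0, $1:4, $2:13, $3:0, $4:0, $5:5}
[3] bne  $3, $1, L5  →  {$0:0, $1:4, $2:13, $3:0, $4:0, $5:5}  ⟨branch taken⟩
[4] slt  $3, $4, $2  →  {$0:0, $1:4, $2:13, $3:1, $4:0, $5:5}
[5] sub  $5, $2, $2  →  {$0:0, $1:4, $2:13, $3:1, $4:0, $5:0}
[6] bne  $3, $1, L10  →  {$0:0, $1:4, $2:13, $3:1, $4:0, $5:0}  ⟨branch taken⟩
[7] ori   $1, $5, 6  →  {$0:0, $1:6, $2:13, $3:1, $4:0, $5:0}
[10] ori   $3, $0, 1  →  {$0:0, $1:6, $2:13, $3:1, $4:0, $5:0}
[11] add  $5, $5, $4  →  {$0:0, $1:6, $2:13, $3:1, $4:0, $5:0}

10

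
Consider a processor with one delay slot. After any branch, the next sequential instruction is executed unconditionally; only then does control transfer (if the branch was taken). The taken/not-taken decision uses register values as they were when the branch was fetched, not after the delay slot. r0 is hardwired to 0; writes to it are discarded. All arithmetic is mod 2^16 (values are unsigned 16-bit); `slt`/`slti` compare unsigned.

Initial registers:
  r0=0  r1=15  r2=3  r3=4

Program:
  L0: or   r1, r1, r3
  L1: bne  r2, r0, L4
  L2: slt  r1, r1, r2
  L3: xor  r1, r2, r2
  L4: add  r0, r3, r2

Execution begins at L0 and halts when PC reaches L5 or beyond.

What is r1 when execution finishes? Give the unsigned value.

  step pc=0: or   r1, r1, r3  regs=(0,15,3,4)
  step pc=1: bne  r2, r0, L4  cond=T  regs=(0,15,3,4)
  step pc=2: slt  r1, r1, r2  regs=(0,0,3,4)
  step pc=4: add  r0, r3, r2  regs=(0,0,3,4)

0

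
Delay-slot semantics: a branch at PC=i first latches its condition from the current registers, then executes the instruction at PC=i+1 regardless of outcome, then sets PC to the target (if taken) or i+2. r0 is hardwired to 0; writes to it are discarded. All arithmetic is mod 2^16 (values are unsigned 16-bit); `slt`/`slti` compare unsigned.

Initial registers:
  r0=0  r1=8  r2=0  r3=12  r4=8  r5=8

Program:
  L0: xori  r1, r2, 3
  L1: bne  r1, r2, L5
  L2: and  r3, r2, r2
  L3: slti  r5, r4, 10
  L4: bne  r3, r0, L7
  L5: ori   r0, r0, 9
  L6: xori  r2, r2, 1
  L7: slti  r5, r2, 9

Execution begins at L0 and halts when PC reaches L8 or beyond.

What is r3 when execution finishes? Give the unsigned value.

  step pc=0: xori  r1, r2, 3  regs=(0,3,0,12,8,8)
  step pc=1: bne  r1, r2, L5  cond=T  regs=(0,3,0,12,8,8)
  step pc=2: and  r3, r2, r2  regs=(0,3,0,0,8,8)
  step pc=5: ori   r0, r0, 9  regs=(0,3,0,0,8,8)
  step pc=6: xori  r2, r2, 1  regs=(0,3,1,0,8,8)
  step pc=7: slti  r5, r2, 9  regs=(0,3,1,0,8,1)

0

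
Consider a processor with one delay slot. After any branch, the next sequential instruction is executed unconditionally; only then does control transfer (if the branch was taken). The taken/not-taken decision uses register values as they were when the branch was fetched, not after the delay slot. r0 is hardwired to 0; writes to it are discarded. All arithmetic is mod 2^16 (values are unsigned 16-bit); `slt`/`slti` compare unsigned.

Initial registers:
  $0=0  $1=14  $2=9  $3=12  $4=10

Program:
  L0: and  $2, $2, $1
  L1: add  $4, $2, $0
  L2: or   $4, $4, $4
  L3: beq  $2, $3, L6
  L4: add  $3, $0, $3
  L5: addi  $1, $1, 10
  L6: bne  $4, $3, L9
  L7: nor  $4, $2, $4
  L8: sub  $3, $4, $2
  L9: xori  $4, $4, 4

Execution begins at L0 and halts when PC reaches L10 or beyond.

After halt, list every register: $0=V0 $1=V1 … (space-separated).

#0 and  $2, $2, $1 ; 0/14/8/12/10
#1 add  $4, $2, $0 ; 0/14/8/12/8
#2 or   $4, $4, $4 ; 0/14/8/12/8
#3 beq  $2, $3, L6 ; 0/14/8/12/8 ; →fallthru
#4 add  $3, $0, $3 ; 0/14/8/12/8
#5 addi  $1, $1, 10 ; 0/24/8/12/8
#6 bne  $4, $3, L9 ; 0/24/8/12/8 ; →target
#7 nor  $4, $2, $4 ; 0/24/8/12/65527
#9 xori  $4, $4, 4 ; 0/24/8/12/65523

$0=0 $1=24 $2=8 $3=12 $4=65523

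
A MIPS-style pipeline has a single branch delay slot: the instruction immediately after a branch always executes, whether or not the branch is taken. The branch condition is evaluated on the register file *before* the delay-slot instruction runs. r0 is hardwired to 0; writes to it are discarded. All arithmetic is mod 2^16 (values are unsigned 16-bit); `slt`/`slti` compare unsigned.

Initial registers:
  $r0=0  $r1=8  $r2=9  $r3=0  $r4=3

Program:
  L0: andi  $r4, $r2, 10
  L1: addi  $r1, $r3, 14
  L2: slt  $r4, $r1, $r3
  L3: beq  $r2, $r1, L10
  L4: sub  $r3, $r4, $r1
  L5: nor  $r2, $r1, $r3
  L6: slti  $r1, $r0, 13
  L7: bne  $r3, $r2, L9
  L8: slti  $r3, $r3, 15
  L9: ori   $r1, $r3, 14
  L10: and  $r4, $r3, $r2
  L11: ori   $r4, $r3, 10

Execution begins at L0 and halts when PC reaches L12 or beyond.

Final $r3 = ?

0

  step pc=0: andi  $r4, $r2, 10  regs=(0,8,9,0,8)
  step pc=1: addi  $r1, $r3, 14  regs=(0,14,9,0,8)
  step pc=2: slt  $r4, $r1, $r3  regs=(0,14,9,0,0)
  step pc=3: beq  $r2, $r1, L10  cond=F  regs=(0,14,9,0,0)
  step pc=4: sub  $r3, $r4, $r1  regs=(0,14,9,65522,0)
  step pc=5: nor  $r2, $r1, $r3  regs=(0,14,1,65522,0)
  step pc=6: slti  $r1, $r0, 13  regs=(0,1,1,65522,0)
  step pc=7: bne  $r3, $r2, L9  cond=T  regs=(0,1,1,65522,0)
  step pc=8: slti  $r3, $r3, 15  regs=(0,1,1,0,0)
  step pc=9: ori   $r1, $r3, 14  regs=(0,14,1,0,0)
  step pc=10: and  $r4, $r3, $r2  regs=(0,14,1,0,0)
  step pc=11: ori   $r4, $r3, 10  regs=(0,14,1,0,10)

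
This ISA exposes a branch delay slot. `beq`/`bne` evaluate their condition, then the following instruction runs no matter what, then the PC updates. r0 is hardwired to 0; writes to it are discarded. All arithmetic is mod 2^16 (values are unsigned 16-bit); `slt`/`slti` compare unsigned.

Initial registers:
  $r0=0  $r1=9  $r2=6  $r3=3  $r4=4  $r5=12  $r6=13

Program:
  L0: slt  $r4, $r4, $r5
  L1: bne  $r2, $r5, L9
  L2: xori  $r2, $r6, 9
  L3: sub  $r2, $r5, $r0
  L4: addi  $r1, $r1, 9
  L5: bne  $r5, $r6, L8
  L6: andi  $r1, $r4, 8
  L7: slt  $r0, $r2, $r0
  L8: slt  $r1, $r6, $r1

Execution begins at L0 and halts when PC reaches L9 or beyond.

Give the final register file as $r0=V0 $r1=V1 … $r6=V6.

$r0=0 $r1=9 $r2=4 $r3=3 $r4=1 $r5=12 $r6=13

  step pc=0: slt  $r4, $r4, $r5  regs=(0,9,6,3,1,12,13)
  step pc=1: bne  $r2, $r5, L9  cond=T  regs=(0,9,6,3,1,12,13)
  step pc=2: xori  $r2, $r6, 9  regs=(0,9,4,3,1,12,13)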